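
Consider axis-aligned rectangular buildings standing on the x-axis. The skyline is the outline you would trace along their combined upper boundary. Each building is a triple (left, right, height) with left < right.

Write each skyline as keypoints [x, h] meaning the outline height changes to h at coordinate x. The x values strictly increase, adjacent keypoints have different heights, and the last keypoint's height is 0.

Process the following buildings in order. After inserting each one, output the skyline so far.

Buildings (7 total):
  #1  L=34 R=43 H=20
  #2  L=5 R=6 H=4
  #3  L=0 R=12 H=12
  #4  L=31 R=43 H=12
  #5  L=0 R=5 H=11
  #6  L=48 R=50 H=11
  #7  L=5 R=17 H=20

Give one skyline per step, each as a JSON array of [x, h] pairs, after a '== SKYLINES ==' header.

== SKYLINES ==
[[34,20],[43,0]]
[[5,4],[6,0],[34,20],[43,0]]
[[0,12],[12,0],[34,20],[43,0]]
[[0,12],[12,0],[31,12],[34,20],[43,0]]
[[0,12],[12,0],[31,12],[34,20],[43,0]]
[[0,12],[12,0],[31,12],[34,20],[43,0],[48,11],[50,0]]
[[0,12],[5,20],[17,0],[31,12],[34,20],[43,0],[48,11],[50,0]]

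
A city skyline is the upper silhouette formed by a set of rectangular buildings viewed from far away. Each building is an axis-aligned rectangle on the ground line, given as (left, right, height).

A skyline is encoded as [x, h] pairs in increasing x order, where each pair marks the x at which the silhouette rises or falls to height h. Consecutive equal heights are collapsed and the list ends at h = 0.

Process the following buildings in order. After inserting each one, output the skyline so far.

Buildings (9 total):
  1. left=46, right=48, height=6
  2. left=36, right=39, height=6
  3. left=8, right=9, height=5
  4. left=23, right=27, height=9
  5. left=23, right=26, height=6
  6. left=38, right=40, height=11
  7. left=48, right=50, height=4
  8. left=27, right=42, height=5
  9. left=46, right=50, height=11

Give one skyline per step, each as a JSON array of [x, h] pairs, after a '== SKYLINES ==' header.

== SKYLINES ==
[[46,6],[48,0]]
[[36,6],[39,0],[46,6],[48,0]]
[[8,5],[9,0],[36,6],[39,0],[46,6],[48,0]]
[[8,5],[9,0],[23,9],[27,0],[36,6],[39,0],[46,6],[48,0]]
[[8,5],[9,0],[23,9],[27,0],[36,6],[39,0],[46,6],[48,0]]
[[8,5],[9,0],[23,9],[27,0],[36,6],[38,11],[40,0],[46,6],[48,0]]
[[8,5],[9,0],[23,9],[27,0],[36,6],[38,11],[40,0],[46,6],[48,4],[50,0]]
[[8,5],[9,0],[23,9],[27,5],[36,6],[38,11],[40,5],[42,0],[46,6],[48,4],[50,0]]
[[8,5],[9,0],[23,9],[27,5],[36,6],[38,11],[40,5],[42,0],[46,11],[50,0]]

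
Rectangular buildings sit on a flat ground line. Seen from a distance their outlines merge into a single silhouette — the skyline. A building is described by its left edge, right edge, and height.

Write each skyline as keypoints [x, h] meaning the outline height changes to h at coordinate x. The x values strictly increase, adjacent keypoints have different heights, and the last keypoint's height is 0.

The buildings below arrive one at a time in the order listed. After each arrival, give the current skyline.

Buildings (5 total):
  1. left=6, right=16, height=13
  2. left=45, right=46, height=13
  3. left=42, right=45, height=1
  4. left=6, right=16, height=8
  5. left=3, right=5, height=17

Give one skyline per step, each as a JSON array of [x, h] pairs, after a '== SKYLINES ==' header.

== SKYLINES ==
[[6,13],[16,0]]
[[6,13],[16,0],[45,13],[46,0]]
[[6,13],[16,0],[42,1],[45,13],[46,0]]
[[6,13],[16,0],[42,1],[45,13],[46,0]]
[[3,17],[5,0],[6,13],[16,0],[42,1],[45,13],[46,0]]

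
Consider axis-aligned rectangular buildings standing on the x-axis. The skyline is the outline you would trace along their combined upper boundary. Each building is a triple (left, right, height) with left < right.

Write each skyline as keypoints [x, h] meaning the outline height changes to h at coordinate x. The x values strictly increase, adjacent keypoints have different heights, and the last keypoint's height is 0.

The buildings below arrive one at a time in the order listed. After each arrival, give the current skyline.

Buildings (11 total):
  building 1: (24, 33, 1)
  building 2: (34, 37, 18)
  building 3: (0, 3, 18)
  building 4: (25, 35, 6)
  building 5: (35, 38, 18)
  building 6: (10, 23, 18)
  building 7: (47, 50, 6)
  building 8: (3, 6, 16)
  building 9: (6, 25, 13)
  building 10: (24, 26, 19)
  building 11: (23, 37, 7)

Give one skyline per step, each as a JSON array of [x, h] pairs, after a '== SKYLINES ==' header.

== SKYLINES ==
[[24,1],[33,0]]
[[24,1],[33,0],[34,18],[37,0]]
[[0,18],[3,0],[24,1],[33,0],[34,18],[37,0]]
[[0,18],[3,0],[24,1],[25,6],[34,18],[37,0]]
[[0,18],[3,0],[24,1],[25,6],[34,18],[38,0]]
[[0,18],[3,0],[10,18],[23,0],[24,1],[25,6],[34,18],[38,0]]
[[0,18],[3,0],[10,18],[23,0],[24,1],[25,6],[34,18],[38,0],[47,6],[50,0]]
[[0,18],[3,16],[6,0],[10,18],[23,0],[24,1],[25,6],[34,18],[38,0],[47,6],[50,0]]
[[0,18],[3,16],[6,13],[10,18],[23,13],[25,6],[34,18],[38,0],[47,6],[50,0]]
[[0,18],[3,16],[6,13],[10,18],[23,13],[24,19],[26,6],[34,18],[38,0],[47,6],[50,0]]
[[0,18],[3,16],[6,13],[10,18],[23,13],[24,19],[26,7],[34,18],[38,0],[47,6],[50,0]]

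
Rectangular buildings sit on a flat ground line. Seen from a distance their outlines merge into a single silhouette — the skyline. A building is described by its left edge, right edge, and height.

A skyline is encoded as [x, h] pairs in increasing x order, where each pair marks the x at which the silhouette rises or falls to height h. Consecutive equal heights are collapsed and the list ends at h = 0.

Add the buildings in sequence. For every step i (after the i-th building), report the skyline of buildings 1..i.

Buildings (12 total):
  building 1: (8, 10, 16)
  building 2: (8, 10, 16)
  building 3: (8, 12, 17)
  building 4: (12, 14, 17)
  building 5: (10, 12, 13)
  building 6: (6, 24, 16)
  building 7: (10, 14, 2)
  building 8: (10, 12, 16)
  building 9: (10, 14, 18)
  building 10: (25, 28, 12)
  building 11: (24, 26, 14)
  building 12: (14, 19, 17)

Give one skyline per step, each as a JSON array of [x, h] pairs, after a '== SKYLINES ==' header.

== SKYLINES ==
[[8,16],[10,0]]
[[8,16],[10,0]]
[[8,17],[12,0]]
[[8,17],[14,0]]
[[8,17],[14,0]]
[[6,16],[8,17],[14,16],[24,0]]
[[6,16],[8,17],[14,16],[24,0]]
[[6,16],[8,17],[14,16],[24,0]]
[[6,16],[8,17],[10,18],[14,16],[24,0]]
[[6,16],[8,17],[10,18],[14,16],[24,0],[25,12],[28,0]]
[[6,16],[8,17],[10,18],[14,16],[24,14],[26,12],[28,0]]
[[6,16],[8,17],[10,18],[14,17],[19,16],[24,14],[26,12],[28,0]]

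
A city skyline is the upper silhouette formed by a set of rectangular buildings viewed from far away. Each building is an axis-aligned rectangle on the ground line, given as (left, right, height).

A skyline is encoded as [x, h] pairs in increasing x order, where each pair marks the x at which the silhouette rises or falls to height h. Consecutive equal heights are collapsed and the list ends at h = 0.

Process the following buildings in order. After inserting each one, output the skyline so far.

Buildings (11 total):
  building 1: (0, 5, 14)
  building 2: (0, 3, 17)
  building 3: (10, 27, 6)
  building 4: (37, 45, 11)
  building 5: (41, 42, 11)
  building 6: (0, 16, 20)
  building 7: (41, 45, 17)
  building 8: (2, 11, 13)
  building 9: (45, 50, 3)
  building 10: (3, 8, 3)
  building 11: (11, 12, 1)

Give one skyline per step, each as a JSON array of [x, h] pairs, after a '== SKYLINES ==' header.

== SKYLINES ==
[[0,14],[5,0]]
[[0,17],[3,14],[5,0]]
[[0,17],[3,14],[5,0],[10,6],[27,0]]
[[0,17],[3,14],[5,0],[10,6],[27,0],[37,11],[45,0]]
[[0,17],[3,14],[5,0],[10,6],[27,0],[37,11],[45,0]]
[[0,20],[16,6],[27,0],[37,11],[45,0]]
[[0,20],[16,6],[27,0],[37,11],[41,17],[45,0]]
[[0,20],[16,6],[27,0],[37,11],[41,17],[45,0]]
[[0,20],[16,6],[27,0],[37,11],[41,17],[45,3],[50,0]]
[[0,20],[16,6],[27,0],[37,11],[41,17],[45,3],[50,0]]
[[0,20],[16,6],[27,0],[37,11],[41,17],[45,3],[50,0]]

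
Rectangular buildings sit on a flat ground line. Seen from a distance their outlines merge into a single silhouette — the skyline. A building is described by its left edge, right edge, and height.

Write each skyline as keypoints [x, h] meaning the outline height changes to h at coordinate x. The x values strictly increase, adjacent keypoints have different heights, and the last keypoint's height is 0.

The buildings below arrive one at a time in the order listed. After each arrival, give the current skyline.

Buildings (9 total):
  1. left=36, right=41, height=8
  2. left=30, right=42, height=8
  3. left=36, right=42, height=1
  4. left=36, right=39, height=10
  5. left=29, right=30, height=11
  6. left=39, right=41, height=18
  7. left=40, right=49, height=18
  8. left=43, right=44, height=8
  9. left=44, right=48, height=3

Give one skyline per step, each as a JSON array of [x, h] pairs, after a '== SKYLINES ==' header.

== SKYLINES ==
[[36,8],[41,0]]
[[30,8],[42,0]]
[[30,8],[42,0]]
[[30,8],[36,10],[39,8],[42,0]]
[[29,11],[30,8],[36,10],[39,8],[42,0]]
[[29,11],[30,8],[36,10],[39,18],[41,8],[42,0]]
[[29,11],[30,8],[36,10],[39,18],[49,0]]
[[29,11],[30,8],[36,10],[39,18],[49,0]]
[[29,11],[30,8],[36,10],[39,18],[49,0]]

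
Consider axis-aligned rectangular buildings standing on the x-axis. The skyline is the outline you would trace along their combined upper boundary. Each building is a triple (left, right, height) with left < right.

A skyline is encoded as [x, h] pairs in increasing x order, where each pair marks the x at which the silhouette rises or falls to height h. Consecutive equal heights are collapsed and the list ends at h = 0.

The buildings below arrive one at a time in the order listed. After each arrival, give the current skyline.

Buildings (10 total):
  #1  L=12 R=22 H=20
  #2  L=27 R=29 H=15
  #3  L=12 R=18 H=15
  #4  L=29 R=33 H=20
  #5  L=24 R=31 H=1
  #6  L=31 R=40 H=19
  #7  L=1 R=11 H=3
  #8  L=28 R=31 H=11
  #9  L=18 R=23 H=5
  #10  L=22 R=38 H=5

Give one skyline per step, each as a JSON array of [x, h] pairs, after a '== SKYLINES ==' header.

== SKYLINES ==
[[12,20],[22,0]]
[[12,20],[22,0],[27,15],[29,0]]
[[12,20],[22,0],[27,15],[29,0]]
[[12,20],[22,0],[27,15],[29,20],[33,0]]
[[12,20],[22,0],[24,1],[27,15],[29,20],[33,0]]
[[12,20],[22,0],[24,1],[27,15],[29,20],[33,19],[40,0]]
[[1,3],[11,0],[12,20],[22,0],[24,1],[27,15],[29,20],[33,19],[40,0]]
[[1,3],[11,0],[12,20],[22,0],[24,1],[27,15],[29,20],[33,19],[40,0]]
[[1,3],[11,0],[12,20],[22,5],[23,0],[24,1],[27,15],[29,20],[33,19],[40,0]]
[[1,3],[11,0],[12,20],[22,5],[27,15],[29,20],[33,19],[40,0]]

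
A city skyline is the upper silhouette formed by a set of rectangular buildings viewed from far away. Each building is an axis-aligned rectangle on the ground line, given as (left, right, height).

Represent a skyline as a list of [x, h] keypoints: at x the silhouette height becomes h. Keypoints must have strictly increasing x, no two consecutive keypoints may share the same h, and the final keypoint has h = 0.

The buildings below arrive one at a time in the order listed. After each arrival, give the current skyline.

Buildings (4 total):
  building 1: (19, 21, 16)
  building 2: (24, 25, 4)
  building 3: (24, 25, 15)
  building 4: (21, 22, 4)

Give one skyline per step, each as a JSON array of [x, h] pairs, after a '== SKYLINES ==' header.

== SKYLINES ==
[[19,16],[21,0]]
[[19,16],[21,0],[24,4],[25,0]]
[[19,16],[21,0],[24,15],[25,0]]
[[19,16],[21,4],[22,0],[24,15],[25,0]]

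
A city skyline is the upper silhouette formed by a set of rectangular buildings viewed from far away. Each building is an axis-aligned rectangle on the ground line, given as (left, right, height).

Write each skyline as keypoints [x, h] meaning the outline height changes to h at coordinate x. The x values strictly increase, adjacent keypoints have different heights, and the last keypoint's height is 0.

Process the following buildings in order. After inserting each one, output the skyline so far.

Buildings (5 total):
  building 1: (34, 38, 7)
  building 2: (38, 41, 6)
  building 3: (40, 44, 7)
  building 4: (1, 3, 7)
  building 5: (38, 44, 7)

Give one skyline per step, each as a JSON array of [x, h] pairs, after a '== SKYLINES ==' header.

== SKYLINES ==
[[34,7],[38,0]]
[[34,7],[38,6],[41,0]]
[[34,7],[38,6],[40,7],[44,0]]
[[1,7],[3,0],[34,7],[38,6],[40,7],[44,0]]
[[1,7],[3,0],[34,7],[44,0]]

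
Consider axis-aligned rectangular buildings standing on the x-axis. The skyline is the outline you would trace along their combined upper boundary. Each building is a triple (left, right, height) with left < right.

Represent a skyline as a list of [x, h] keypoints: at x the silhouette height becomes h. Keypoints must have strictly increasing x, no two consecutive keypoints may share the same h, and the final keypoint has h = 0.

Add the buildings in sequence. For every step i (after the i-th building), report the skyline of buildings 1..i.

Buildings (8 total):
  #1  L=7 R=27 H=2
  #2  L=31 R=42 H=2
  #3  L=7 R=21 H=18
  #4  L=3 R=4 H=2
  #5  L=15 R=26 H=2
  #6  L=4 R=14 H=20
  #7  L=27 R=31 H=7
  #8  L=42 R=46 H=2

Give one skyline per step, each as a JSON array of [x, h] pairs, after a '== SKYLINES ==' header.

== SKYLINES ==
[[7,2],[27,0]]
[[7,2],[27,0],[31,2],[42,0]]
[[7,18],[21,2],[27,0],[31,2],[42,0]]
[[3,2],[4,0],[7,18],[21,2],[27,0],[31,2],[42,0]]
[[3,2],[4,0],[7,18],[21,2],[27,0],[31,2],[42,0]]
[[3,2],[4,20],[14,18],[21,2],[27,0],[31,2],[42,0]]
[[3,2],[4,20],[14,18],[21,2],[27,7],[31,2],[42,0]]
[[3,2],[4,20],[14,18],[21,2],[27,7],[31,2],[46,0]]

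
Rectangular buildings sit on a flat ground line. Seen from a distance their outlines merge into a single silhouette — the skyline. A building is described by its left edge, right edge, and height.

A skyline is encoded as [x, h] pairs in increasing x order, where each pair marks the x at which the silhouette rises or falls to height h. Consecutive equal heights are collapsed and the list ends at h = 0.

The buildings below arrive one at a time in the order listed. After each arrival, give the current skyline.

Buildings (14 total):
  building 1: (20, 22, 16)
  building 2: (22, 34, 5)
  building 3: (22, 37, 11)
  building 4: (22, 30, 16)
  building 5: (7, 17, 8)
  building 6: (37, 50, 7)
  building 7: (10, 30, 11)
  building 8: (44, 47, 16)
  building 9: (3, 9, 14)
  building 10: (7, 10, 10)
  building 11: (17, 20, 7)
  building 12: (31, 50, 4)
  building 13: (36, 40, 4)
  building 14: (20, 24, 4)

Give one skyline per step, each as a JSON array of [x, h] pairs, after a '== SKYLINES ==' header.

== SKYLINES ==
[[20,16],[22,0]]
[[20,16],[22,5],[34,0]]
[[20,16],[22,11],[37,0]]
[[20,16],[30,11],[37,0]]
[[7,8],[17,0],[20,16],[30,11],[37,0]]
[[7,8],[17,0],[20,16],[30,11],[37,7],[50,0]]
[[7,8],[10,11],[20,16],[30,11],[37,7],[50,0]]
[[7,8],[10,11],[20,16],[30,11],[37,7],[44,16],[47,7],[50,0]]
[[3,14],[9,8],[10,11],[20,16],[30,11],[37,7],[44,16],[47,7],[50,0]]
[[3,14],[9,10],[10,11],[20,16],[30,11],[37,7],[44,16],[47,7],[50,0]]
[[3,14],[9,10],[10,11],[20,16],[30,11],[37,7],[44,16],[47,7],[50,0]]
[[3,14],[9,10],[10,11],[20,16],[30,11],[37,7],[44,16],[47,7],[50,0]]
[[3,14],[9,10],[10,11],[20,16],[30,11],[37,7],[44,16],[47,7],[50,0]]
[[3,14],[9,10],[10,11],[20,16],[30,11],[37,7],[44,16],[47,7],[50,0]]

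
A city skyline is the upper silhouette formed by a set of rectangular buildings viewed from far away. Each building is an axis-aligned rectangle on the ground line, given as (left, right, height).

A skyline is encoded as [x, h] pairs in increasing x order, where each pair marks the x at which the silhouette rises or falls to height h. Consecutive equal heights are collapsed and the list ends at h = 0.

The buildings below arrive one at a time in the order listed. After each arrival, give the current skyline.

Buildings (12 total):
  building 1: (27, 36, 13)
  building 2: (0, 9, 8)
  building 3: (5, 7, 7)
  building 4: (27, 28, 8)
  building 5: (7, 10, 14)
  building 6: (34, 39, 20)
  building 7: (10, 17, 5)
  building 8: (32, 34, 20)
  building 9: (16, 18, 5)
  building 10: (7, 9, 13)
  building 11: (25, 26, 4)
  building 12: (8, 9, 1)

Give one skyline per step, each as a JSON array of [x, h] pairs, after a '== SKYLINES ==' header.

== SKYLINES ==
[[27,13],[36,0]]
[[0,8],[9,0],[27,13],[36,0]]
[[0,8],[9,0],[27,13],[36,0]]
[[0,8],[9,0],[27,13],[36,0]]
[[0,8],[7,14],[10,0],[27,13],[36,0]]
[[0,8],[7,14],[10,0],[27,13],[34,20],[39,0]]
[[0,8],[7,14],[10,5],[17,0],[27,13],[34,20],[39,0]]
[[0,8],[7,14],[10,5],[17,0],[27,13],[32,20],[39,0]]
[[0,8],[7,14],[10,5],[18,0],[27,13],[32,20],[39,0]]
[[0,8],[7,14],[10,5],[18,0],[27,13],[32,20],[39,0]]
[[0,8],[7,14],[10,5],[18,0],[25,4],[26,0],[27,13],[32,20],[39,0]]
[[0,8],[7,14],[10,5],[18,0],[25,4],[26,0],[27,13],[32,20],[39,0]]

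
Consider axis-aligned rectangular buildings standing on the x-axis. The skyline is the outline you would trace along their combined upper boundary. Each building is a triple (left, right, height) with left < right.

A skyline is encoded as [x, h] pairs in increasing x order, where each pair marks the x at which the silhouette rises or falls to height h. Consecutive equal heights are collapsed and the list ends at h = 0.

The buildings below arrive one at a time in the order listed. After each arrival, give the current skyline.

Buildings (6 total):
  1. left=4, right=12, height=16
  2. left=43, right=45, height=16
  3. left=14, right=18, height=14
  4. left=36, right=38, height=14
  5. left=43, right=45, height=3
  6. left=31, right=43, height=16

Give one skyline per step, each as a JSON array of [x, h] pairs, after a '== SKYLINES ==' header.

== SKYLINES ==
[[4,16],[12,0]]
[[4,16],[12,0],[43,16],[45,0]]
[[4,16],[12,0],[14,14],[18,0],[43,16],[45,0]]
[[4,16],[12,0],[14,14],[18,0],[36,14],[38,0],[43,16],[45,0]]
[[4,16],[12,0],[14,14],[18,0],[36,14],[38,0],[43,16],[45,0]]
[[4,16],[12,0],[14,14],[18,0],[31,16],[45,0]]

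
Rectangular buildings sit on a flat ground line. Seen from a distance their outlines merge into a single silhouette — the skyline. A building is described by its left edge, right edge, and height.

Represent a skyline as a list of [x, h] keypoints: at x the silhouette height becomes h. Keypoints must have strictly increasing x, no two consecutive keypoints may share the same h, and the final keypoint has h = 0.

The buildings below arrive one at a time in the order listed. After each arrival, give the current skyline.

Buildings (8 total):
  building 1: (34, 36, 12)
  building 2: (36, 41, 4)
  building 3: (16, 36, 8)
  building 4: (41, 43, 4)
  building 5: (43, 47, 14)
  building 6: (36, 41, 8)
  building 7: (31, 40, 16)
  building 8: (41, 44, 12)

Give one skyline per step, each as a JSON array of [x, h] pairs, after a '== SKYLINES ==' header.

== SKYLINES ==
[[34,12],[36,0]]
[[34,12],[36,4],[41,0]]
[[16,8],[34,12],[36,4],[41,0]]
[[16,8],[34,12],[36,4],[43,0]]
[[16,8],[34,12],[36,4],[43,14],[47,0]]
[[16,8],[34,12],[36,8],[41,4],[43,14],[47,0]]
[[16,8],[31,16],[40,8],[41,4],[43,14],[47,0]]
[[16,8],[31,16],[40,8],[41,12],[43,14],[47,0]]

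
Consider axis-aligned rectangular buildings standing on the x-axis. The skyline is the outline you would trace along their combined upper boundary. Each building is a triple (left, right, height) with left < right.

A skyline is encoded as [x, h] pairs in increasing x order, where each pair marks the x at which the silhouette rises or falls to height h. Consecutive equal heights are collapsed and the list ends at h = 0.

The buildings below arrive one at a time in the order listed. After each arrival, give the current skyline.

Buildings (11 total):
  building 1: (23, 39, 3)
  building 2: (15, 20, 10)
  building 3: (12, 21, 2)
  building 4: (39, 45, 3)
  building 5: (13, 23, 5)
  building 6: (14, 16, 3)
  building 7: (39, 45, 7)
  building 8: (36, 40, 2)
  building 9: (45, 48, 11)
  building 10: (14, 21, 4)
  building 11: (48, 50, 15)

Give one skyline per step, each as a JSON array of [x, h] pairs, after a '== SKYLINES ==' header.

== SKYLINES ==
[[23,3],[39,0]]
[[15,10],[20,0],[23,3],[39,0]]
[[12,2],[15,10],[20,2],[21,0],[23,3],[39,0]]
[[12,2],[15,10],[20,2],[21,0],[23,3],[45,0]]
[[12,2],[13,5],[15,10],[20,5],[23,3],[45,0]]
[[12,2],[13,5],[15,10],[20,5],[23,3],[45,0]]
[[12,2],[13,5],[15,10],[20,5],[23,3],[39,7],[45,0]]
[[12,2],[13,5],[15,10],[20,5],[23,3],[39,7],[45,0]]
[[12,2],[13,5],[15,10],[20,5],[23,3],[39,7],[45,11],[48,0]]
[[12,2],[13,5],[15,10],[20,5],[23,3],[39,7],[45,11],[48,0]]
[[12,2],[13,5],[15,10],[20,5],[23,3],[39,7],[45,11],[48,15],[50,0]]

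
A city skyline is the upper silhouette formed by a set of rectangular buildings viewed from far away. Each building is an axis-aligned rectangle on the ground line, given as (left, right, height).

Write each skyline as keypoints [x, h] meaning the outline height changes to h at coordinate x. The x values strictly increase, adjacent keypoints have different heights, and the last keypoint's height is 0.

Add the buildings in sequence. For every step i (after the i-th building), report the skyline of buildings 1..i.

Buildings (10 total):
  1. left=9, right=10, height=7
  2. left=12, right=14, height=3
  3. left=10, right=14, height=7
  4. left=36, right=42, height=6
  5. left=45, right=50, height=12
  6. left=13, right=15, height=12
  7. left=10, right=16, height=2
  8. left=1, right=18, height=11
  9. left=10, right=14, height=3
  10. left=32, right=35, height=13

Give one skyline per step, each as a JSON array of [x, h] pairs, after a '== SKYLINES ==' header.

== SKYLINES ==
[[9,7],[10,0]]
[[9,7],[10,0],[12,3],[14,0]]
[[9,7],[14,0]]
[[9,7],[14,0],[36,6],[42,0]]
[[9,7],[14,0],[36,6],[42,0],[45,12],[50,0]]
[[9,7],[13,12],[15,0],[36,6],[42,0],[45,12],[50,0]]
[[9,7],[13,12],[15,2],[16,0],[36,6],[42,0],[45,12],[50,0]]
[[1,11],[13,12],[15,11],[18,0],[36,6],[42,0],[45,12],[50,0]]
[[1,11],[13,12],[15,11],[18,0],[36,6],[42,0],[45,12],[50,0]]
[[1,11],[13,12],[15,11],[18,0],[32,13],[35,0],[36,6],[42,0],[45,12],[50,0]]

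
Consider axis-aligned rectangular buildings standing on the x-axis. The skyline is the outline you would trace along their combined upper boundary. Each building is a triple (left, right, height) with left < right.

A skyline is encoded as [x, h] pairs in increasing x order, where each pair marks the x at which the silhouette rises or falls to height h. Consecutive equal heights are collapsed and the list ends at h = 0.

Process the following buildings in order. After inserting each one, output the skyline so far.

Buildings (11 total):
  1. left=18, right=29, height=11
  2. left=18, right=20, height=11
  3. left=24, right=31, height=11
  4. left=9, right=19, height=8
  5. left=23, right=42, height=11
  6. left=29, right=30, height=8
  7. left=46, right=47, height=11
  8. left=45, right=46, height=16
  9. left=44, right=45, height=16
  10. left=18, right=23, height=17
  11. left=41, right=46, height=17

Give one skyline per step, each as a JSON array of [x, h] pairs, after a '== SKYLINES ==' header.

== SKYLINES ==
[[18,11],[29,0]]
[[18,11],[29,0]]
[[18,11],[31,0]]
[[9,8],[18,11],[31,0]]
[[9,8],[18,11],[42,0]]
[[9,8],[18,11],[42,0]]
[[9,8],[18,11],[42,0],[46,11],[47,0]]
[[9,8],[18,11],[42,0],[45,16],[46,11],[47,0]]
[[9,8],[18,11],[42,0],[44,16],[46,11],[47,0]]
[[9,8],[18,17],[23,11],[42,0],[44,16],[46,11],[47,0]]
[[9,8],[18,17],[23,11],[41,17],[46,11],[47,0]]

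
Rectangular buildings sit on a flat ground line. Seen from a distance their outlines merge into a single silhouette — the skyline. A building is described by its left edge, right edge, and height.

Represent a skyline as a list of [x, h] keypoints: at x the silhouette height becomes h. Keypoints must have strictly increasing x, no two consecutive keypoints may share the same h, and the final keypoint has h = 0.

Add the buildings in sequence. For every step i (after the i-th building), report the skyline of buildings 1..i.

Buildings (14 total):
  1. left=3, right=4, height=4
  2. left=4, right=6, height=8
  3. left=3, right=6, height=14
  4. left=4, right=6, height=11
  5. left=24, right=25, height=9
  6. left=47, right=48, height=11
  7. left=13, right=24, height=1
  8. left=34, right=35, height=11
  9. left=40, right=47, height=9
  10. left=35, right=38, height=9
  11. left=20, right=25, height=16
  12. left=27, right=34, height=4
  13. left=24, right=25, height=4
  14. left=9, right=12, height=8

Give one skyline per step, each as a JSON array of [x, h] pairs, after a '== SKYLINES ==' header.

== SKYLINES ==
[[3,4],[4,0]]
[[3,4],[4,8],[6,0]]
[[3,14],[6,0]]
[[3,14],[6,0]]
[[3,14],[6,0],[24,9],[25,0]]
[[3,14],[6,0],[24,9],[25,0],[47,11],[48,0]]
[[3,14],[6,0],[13,1],[24,9],[25,0],[47,11],[48,0]]
[[3,14],[6,0],[13,1],[24,9],[25,0],[34,11],[35,0],[47,11],[48,0]]
[[3,14],[6,0],[13,1],[24,9],[25,0],[34,11],[35,0],[40,9],[47,11],[48,0]]
[[3,14],[6,0],[13,1],[24,9],[25,0],[34,11],[35,9],[38,0],[40,9],[47,11],[48,0]]
[[3,14],[6,0],[13,1],[20,16],[25,0],[34,11],[35,9],[38,0],[40,9],[47,11],[48,0]]
[[3,14],[6,0],[13,1],[20,16],[25,0],[27,4],[34,11],[35,9],[38,0],[40,9],[47,11],[48,0]]
[[3,14],[6,0],[13,1],[20,16],[25,0],[27,4],[34,11],[35,9],[38,0],[40,9],[47,11],[48,0]]
[[3,14],[6,0],[9,8],[12,0],[13,1],[20,16],[25,0],[27,4],[34,11],[35,9],[38,0],[40,9],[47,11],[48,0]]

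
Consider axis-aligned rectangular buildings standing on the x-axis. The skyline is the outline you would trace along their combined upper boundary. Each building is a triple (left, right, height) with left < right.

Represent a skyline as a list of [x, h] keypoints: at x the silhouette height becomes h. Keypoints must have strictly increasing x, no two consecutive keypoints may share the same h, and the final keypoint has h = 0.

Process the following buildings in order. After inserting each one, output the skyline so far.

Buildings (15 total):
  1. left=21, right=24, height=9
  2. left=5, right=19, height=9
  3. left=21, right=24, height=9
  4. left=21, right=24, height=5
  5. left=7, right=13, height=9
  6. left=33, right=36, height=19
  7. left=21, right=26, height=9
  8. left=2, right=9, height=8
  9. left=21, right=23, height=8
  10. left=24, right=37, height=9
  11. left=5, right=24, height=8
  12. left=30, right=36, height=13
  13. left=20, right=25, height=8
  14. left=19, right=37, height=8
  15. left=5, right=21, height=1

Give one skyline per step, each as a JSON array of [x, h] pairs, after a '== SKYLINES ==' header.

== SKYLINES ==
[[21,9],[24,0]]
[[5,9],[19,0],[21,9],[24,0]]
[[5,9],[19,0],[21,9],[24,0]]
[[5,9],[19,0],[21,9],[24,0]]
[[5,9],[19,0],[21,9],[24,0]]
[[5,9],[19,0],[21,9],[24,0],[33,19],[36,0]]
[[5,9],[19,0],[21,9],[26,0],[33,19],[36,0]]
[[2,8],[5,9],[19,0],[21,9],[26,0],[33,19],[36,0]]
[[2,8],[5,9],[19,0],[21,9],[26,0],[33,19],[36,0]]
[[2,8],[5,9],[19,0],[21,9],[33,19],[36,9],[37,0]]
[[2,8],[5,9],[19,8],[21,9],[33,19],[36,9],[37,0]]
[[2,8],[5,9],[19,8],[21,9],[30,13],[33,19],[36,9],[37,0]]
[[2,8],[5,9],[19,8],[21,9],[30,13],[33,19],[36,9],[37,0]]
[[2,8],[5,9],[19,8],[21,9],[30,13],[33,19],[36,9],[37,0]]
[[2,8],[5,9],[19,8],[21,9],[30,13],[33,19],[36,9],[37,0]]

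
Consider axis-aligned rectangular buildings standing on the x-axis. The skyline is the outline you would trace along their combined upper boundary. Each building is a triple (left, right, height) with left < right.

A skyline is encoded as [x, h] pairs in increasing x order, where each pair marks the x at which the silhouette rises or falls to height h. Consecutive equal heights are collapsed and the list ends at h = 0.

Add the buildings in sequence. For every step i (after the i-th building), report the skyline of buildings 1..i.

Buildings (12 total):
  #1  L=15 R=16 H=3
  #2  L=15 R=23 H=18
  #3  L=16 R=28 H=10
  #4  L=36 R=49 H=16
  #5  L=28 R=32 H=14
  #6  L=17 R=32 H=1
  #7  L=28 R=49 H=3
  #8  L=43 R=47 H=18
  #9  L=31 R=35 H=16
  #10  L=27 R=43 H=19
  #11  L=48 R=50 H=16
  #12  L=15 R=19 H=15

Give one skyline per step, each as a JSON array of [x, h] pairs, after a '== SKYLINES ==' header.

== SKYLINES ==
[[15,3],[16,0]]
[[15,18],[23,0]]
[[15,18],[23,10],[28,0]]
[[15,18],[23,10],[28,0],[36,16],[49,0]]
[[15,18],[23,10],[28,14],[32,0],[36,16],[49,0]]
[[15,18],[23,10],[28,14],[32,0],[36,16],[49,0]]
[[15,18],[23,10],[28,14],[32,3],[36,16],[49,0]]
[[15,18],[23,10],[28,14],[32,3],[36,16],[43,18],[47,16],[49,0]]
[[15,18],[23,10],[28,14],[31,16],[35,3],[36,16],[43,18],[47,16],[49,0]]
[[15,18],[23,10],[27,19],[43,18],[47,16],[49,0]]
[[15,18],[23,10],[27,19],[43,18],[47,16],[50,0]]
[[15,18],[23,10],[27,19],[43,18],[47,16],[50,0]]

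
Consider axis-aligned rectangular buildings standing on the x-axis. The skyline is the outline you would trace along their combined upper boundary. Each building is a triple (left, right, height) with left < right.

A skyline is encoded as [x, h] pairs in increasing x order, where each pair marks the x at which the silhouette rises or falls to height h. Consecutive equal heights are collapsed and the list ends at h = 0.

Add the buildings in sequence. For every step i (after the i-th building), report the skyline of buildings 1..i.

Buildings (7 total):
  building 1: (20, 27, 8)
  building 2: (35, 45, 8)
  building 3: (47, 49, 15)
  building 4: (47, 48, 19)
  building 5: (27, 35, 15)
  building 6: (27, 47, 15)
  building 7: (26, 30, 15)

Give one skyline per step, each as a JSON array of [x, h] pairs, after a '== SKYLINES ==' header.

== SKYLINES ==
[[20,8],[27,0]]
[[20,8],[27,0],[35,8],[45,0]]
[[20,8],[27,0],[35,8],[45,0],[47,15],[49,0]]
[[20,8],[27,0],[35,8],[45,0],[47,19],[48,15],[49,0]]
[[20,8],[27,15],[35,8],[45,0],[47,19],[48,15],[49,0]]
[[20,8],[27,15],[47,19],[48,15],[49,0]]
[[20,8],[26,15],[47,19],[48,15],[49,0]]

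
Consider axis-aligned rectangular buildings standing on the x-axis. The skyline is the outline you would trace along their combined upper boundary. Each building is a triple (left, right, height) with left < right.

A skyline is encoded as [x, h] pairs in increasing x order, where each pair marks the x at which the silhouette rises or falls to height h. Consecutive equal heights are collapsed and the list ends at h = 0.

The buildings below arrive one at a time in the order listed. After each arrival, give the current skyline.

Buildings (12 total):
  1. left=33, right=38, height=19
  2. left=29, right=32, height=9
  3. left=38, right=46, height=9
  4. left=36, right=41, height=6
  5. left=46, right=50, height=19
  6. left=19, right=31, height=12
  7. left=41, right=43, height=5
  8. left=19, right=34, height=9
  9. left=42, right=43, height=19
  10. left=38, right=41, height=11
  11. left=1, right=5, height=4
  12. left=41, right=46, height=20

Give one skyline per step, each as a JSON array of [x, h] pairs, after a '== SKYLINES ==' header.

== SKYLINES ==
[[33,19],[38,0]]
[[29,9],[32,0],[33,19],[38,0]]
[[29,9],[32,0],[33,19],[38,9],[46,0]]
[[29,9],[32,0],[33,19],[38,9],[46,0]]
[[29,9],[32,0],[33,19],[38,9],[46,19],[50,0]]
[[19,12],[31,9],[32,0],[33,19],[38,9],[46,19],[50,0]]
[[19,12],[31,9],[32,0],[33,19],[38,9],[46,19],[50,0]]
[[19,12],[31,9],[33,19],[38,9],[46,19],[50,0]]
[[19,12],[31,9],[33,19],[38,9],[42,19],[43,9],[46,19],[50,0]]
[[19,12],[31,9],[33,19],[38,11],[41,9],[42,19],[43,9],[46,19],[50,0]]
[[1,4],[5,0],[19,12],[31,9],[33,19],[38,11],[41,9],[42,19],[43,9],[46,19],[50,0]]
[[1,4],[5,0],[19,12],[31,9],[33,19],[38,11],[41,20],[46,19],[50,0]]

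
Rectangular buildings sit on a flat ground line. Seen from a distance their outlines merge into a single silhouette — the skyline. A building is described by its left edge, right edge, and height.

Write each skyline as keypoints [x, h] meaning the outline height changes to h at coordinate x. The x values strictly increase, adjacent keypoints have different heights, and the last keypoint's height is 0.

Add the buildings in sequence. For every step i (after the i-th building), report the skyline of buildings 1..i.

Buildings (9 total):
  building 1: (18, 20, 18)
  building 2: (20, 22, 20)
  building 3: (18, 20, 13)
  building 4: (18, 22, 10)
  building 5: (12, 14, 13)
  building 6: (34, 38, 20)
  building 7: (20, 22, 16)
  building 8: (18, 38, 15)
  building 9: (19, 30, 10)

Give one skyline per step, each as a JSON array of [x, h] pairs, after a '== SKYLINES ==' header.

== SKYLINES ==
[[18,18],[20,0]]
[[18,18],[20,20],[22,0]]
[[18,18],[20,20],[22,0]]
[[18,18],[20,20],[22,0]]
[[12,13],[14,0],[18,18],[20,20],[22,0]]
[[12,13],[14,0],[18,18],[20,20],[22,0],[34,20],[38,0]]
[[12,13],[14,0],[18,18],[20,20],[22,0],[34,20],[38,0]]
[[12,13],[14,0],[18,18],[20,20],[22,15],[34,20],[38,0]]
[[12,13],[14,0],[18,18],[20,20],[22,15],[34,20],[38,0]]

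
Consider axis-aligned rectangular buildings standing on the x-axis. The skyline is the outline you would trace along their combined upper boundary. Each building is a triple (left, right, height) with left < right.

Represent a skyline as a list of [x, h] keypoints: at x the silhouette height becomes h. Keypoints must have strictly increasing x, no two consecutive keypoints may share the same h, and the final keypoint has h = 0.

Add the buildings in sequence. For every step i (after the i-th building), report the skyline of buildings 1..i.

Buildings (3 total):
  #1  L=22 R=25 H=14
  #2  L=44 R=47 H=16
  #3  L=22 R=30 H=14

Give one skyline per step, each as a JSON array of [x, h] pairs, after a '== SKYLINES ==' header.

== SKYLINES ==
[[22,14],[25,0]]
[[22,14],[25,0],[44,16],[47,0]]
[[22,14],[30,0],[44,16],[47,0]]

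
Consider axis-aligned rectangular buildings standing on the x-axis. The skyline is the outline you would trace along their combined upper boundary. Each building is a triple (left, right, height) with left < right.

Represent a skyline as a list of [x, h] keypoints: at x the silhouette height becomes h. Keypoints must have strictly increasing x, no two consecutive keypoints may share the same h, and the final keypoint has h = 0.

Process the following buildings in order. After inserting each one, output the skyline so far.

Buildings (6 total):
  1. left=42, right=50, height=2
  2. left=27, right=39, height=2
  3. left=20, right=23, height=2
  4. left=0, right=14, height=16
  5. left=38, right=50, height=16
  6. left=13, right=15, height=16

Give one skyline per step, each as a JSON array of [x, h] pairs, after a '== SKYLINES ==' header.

== SKYLINES ==
[[42,2],[50,0]]
[[27,2],[39,0],[42,2],[50,0]]
[[20,2],[23,0],[27,2],[39,0],[42,2],[50,0]]
[[0,16],[14,0],[20,2],[23,0],[27,2],[39,0],[42,2],[50,0]]
[[0,16],[14,0],[20,2],[23,0],[27,2],[38,16],[50,0]]
[[0,16],[15,0],[20,2],[23,0],[27,2],[38,16],[50,0]]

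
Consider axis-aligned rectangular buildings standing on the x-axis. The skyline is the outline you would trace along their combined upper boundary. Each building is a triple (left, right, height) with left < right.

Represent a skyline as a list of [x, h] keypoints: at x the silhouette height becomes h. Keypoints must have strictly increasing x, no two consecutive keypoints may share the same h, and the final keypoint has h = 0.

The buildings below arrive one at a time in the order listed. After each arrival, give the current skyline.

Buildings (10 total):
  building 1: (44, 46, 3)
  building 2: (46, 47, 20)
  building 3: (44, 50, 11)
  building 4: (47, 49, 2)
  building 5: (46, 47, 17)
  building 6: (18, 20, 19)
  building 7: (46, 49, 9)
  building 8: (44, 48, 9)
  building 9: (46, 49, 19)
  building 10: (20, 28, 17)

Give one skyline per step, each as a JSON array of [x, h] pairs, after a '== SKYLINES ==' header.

== SKYLINES ==
[[44,3],[46,0]]
[[44,3],[46,20],[47,0]]
[[44,11],[46,20],[47,11],[50,0]]
[[44,11],[46,20],[47,11],[50,0]]
[[44,11],[46,20],[47,11],[50,0]]
[[18,19],[20,0],[44,11],[46,20],[47,11],[50,0]]
[[18,19],[20,0],[44,11],[46,20],[47,11],[50,0]]
[[18,19],[20,0],[44,11],[46,20],[47,11],[50,0]]
[[18,19],[20,0],[44,11],[46,20],[47,19],[49,11],[50,0]]
[[18,19],[20,17],[28,0],[44,11],[46,20],[47,19],[49,11],[50,0]]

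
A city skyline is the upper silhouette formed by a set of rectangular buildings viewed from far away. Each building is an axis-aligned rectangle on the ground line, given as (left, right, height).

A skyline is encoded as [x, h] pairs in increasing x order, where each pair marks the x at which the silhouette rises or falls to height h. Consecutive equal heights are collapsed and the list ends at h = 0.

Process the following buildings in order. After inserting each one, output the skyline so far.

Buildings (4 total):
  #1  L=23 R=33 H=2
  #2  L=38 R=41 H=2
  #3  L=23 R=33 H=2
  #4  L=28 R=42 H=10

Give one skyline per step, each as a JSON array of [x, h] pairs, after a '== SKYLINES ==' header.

== SKYLINES ==
[[23,2],[33,0]]
[[23,2],[33,0],[38,2],[41,0]]
[[23,2],[33,0],[38,2],[41,0]]
[[23,2],[28,10],[42,0]]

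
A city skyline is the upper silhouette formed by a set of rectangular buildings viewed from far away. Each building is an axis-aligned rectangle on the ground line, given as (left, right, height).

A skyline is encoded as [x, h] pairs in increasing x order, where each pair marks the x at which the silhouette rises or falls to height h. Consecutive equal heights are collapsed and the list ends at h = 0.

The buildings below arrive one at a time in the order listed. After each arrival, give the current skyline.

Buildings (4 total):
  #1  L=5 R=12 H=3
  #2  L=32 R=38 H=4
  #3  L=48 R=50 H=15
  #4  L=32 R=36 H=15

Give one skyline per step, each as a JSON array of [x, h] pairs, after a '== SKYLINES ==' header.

== SKYLINES ==
[[5,3],[12,0]]
[[5,3],[12,0],[32,4],[38,0]]
[[5,3],[12,0],[32,4],[38,0],[48,15],[50,0]]
[[5,3],[12,0],[32,15],[36,4],[38,0],[48,15],[50,0]]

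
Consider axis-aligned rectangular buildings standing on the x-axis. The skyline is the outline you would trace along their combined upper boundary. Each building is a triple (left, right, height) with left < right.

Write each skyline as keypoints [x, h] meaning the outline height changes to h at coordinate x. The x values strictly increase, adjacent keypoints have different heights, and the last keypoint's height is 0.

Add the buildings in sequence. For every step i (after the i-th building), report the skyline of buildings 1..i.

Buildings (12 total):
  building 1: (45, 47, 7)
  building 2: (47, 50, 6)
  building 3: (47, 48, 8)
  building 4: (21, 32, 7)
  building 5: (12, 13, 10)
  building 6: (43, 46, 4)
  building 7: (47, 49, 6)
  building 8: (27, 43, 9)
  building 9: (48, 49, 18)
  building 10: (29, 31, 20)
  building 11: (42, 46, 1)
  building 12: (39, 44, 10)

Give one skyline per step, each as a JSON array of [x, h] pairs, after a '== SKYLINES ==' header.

== SKYLINES ==
[[45,7],[47,0]]
[[45,7],[47,6],[50,0]]
[[45,7],[47,8],[48,6],[50,0]]
[[21,7],[32,0],[45,7],[47,8],[48,6],[50,0]]
[[12,10],[13,0],[21,7],[32,0],[45,7],[47,8],[48,6],[50,0]]
[[12,10],[13,0],[21,7],[32,0],[43,4],[45,7],[47,8],[48,6],[50,0]]
[[12,10],[13,0],[21,7],[32,0],[43,4],[45,7],[47,8],[48,6],[50,0]]
[[12,10],[13,0],[21,7],[27,9],[43,4],[45,7],[47,8],[48,6],[50,0]]
[[12,10],[13,0],[21,7],[27,9],[43,4],[45,7],[47,8],[48,18],[49,6],[50,0]]
[[12,10],[13,0],[21,7],[27,9],[29,20],[31,9],[43,4],[45,7],[47,8],[48,18],[49,6],[50,0]]
[[12,10],[13,0],[21,7],[27,9],[29,20],[31,9],[43,4],[45,7],[47,8],[48,18],[49,6],[50,0]]
[[12,10],[13,0],[21,7],[27,9],[29,20],[31,9],[39,10],[44,4],[45,7],[47,8],[48,18],[49,6],[50,0]]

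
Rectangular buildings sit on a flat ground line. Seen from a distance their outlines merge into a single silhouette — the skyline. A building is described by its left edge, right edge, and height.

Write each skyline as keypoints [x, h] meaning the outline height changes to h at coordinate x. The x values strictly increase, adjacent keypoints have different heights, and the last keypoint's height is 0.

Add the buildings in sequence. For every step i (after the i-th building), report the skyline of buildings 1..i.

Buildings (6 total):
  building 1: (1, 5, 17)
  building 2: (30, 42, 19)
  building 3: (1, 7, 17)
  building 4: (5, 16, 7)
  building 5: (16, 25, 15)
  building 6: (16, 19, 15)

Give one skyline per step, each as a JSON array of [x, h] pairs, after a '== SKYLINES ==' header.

== SKYLINES ==
[[1,17],[5,0]]
[[1,17],[5,0],[30,19],[42,0]]
[[1,17],[7,0],[30,19],[42,0]]
[[1,17],[7,7],[16,0],[30,19],[42,0]]
[[1,17],[7,7],[16,15],[25,0],[30,19],[42,0]]
[[1,17],[7,7],[16,15],[25,0],[30,19],[42,0]]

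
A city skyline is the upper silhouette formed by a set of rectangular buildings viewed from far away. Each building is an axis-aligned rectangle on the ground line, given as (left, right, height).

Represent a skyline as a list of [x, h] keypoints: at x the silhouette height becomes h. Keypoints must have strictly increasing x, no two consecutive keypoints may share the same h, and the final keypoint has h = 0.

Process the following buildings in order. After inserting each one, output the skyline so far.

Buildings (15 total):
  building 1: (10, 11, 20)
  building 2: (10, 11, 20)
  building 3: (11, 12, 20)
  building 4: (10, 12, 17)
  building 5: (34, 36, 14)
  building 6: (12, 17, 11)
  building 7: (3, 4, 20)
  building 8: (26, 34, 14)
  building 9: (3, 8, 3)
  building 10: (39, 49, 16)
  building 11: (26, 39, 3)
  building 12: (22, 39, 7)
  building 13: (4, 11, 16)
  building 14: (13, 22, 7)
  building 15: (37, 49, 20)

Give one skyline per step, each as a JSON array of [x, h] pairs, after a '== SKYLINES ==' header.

== SKYLINES ==
[[10,20],[11,0]]
[[10,20],[11,0]]
[[10,20],[12,0]]
[[10,20],[12,0]]
[[10,20],[12,0],[34,14],[36,0]]
[[10,20],[12,11],[17,0],[34,14],[36,0]]
[[3,20],[4,0],[10,20],[12,11],[17,0],[34,14],[36,0]]
[[3,20],[4,0],[10,20],[12,11],[17,0],[26,14],[36,0]]
[[3,20],[4,3],[8,0],[10,20],[12,11],[17,0],[26,14],[36,0]]
[[3,20],[4,3],[8,0],[10,20],[12,11],[17,0],[26,14],[36,0],[39,16],[49,0]]
[[3,20],[4,3],[8,0],[10,20],[12,11],[17,0],[26,14],[36,3],[39,16],[49,0]]
[[3,20],[4,3],[8,0],[10,20],[12,11],[17,0],[22,7],[26,14],[36,7],[39,16],[49,0]]
[[3,20],[4,16],[10,20],[12,11],[17,0],[22,7],[26,14],[36,7],[39,16],[49,0]]
[[3,20],[4,16],[10,20],[12,11],[17,7],[26,14],[36,7],[39,16],[49,0]]
[[3,20],[4,16],[10,20],[12,11],[17,7],[26,14],[36,7],[37,20],[49,0]]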